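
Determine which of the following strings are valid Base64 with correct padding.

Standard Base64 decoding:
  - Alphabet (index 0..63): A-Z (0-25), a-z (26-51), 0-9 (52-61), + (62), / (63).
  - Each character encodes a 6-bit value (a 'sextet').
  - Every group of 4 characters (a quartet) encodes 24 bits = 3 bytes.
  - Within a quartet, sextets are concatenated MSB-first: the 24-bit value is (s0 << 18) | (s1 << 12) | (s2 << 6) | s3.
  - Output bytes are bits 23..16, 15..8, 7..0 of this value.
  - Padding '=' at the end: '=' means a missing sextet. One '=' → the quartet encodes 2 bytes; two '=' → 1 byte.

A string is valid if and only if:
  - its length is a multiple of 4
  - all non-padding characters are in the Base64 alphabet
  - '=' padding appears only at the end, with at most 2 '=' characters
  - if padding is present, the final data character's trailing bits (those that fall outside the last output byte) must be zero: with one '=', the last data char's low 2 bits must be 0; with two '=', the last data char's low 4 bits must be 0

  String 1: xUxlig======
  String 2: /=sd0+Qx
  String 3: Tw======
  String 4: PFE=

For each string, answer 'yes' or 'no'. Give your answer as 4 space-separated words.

Answer: no no no yes

Derivation:
String 1: 'xUxlig======' → invalid (6 pad chars (max 2))
String 2: '/=sd0+Qx' → invalid (bad char(s): ['=']; '=' in middle)
String 3: 'Tw======' → invalid (6 pad chars (max 2))
String 4: 'PFE=' → valid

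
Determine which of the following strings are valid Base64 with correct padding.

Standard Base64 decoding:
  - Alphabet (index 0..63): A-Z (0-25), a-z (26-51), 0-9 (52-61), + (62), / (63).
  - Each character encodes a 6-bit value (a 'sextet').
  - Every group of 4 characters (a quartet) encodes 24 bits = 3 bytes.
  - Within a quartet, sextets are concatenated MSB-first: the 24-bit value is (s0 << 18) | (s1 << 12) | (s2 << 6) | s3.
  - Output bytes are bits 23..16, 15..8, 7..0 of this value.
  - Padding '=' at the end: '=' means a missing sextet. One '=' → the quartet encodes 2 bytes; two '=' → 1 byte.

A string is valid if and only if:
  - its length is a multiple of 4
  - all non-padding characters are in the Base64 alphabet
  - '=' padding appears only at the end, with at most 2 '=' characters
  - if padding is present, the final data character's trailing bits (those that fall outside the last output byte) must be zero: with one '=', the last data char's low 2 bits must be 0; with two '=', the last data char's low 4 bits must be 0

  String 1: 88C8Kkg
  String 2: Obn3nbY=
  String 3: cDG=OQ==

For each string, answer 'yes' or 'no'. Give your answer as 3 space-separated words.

String 1: '88C8Kkg' → invalid (len=7 not mult of 4)
String 2: 'Obn3nbY=' → valid
String 3: 'cDG=OQ==' → invalid (bad char(s): ['=']; '=' in middle)

Answer: no yes no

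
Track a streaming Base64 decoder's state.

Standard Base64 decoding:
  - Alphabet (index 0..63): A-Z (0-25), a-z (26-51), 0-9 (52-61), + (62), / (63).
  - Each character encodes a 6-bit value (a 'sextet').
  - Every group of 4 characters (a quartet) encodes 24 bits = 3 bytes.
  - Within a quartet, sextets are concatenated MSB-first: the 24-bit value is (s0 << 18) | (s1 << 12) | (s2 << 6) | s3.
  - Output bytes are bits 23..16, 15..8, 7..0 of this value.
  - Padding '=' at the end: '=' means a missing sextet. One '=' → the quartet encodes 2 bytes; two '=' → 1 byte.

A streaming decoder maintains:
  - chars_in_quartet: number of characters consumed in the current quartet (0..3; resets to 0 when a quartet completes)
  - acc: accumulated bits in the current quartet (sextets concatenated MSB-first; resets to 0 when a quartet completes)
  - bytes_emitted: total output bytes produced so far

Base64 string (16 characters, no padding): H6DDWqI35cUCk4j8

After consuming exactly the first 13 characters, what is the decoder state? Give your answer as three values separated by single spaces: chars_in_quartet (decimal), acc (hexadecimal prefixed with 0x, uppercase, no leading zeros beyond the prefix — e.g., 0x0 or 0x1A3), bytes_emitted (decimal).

Answer: 1 0x24 9

Derivation:
After char 0 ('H'=7): chars_in_quartet=1 acc=0x7 bytes_emitted=0
After char 1 ('6'=58): chars_in_quartet=2 acc=0x1FA bytes_emitted=0
After char 2 ('D'=3): chars_in_quartet=3 acc=0x7E83 bytes_emitted=0
After char 3 ('D'=3): chars_in_quartet=4 acc=0x1FA0C3 -> emit 1F A0 C3, reset; bytes_emitted=3
After char 4 ('W'=22): chars_in_quartet=1 acc=0x16 bytes_emitted=3
After char 5 ('q'=42): chars_in_quartet=2 acc=0x5AA bytes_emitted=3
After char 6 ('I'=8): chars_in_quartet=3 acc=0x16A88 bytes_emitted=3
After char 7 ('3'=55): chars_in_quartet=4 acc=0x5AA237 -> emit 5A A2 37, reset; bytes_emitted=6
After char 8 ('5'=57): chars_in_quartet=1 acc=0x39 bytes_emitted=6
After char 9 ('c'=28): chars_in_quartet=2 acc=0xE5C bytes_emitted=6
After char 10 ('U'=20): chars_in_quartet=3 acc=0x39714 bytes_emitted=6
After char 11 ('C'=2): chars_in_quartet=4 acc=0xE5C502 -> emit E5 C5 02, reset; bytes_emitted=9
After char 12 ('k'=36): chars_in_quartet=1 acc=0x24 bytes_emitted=9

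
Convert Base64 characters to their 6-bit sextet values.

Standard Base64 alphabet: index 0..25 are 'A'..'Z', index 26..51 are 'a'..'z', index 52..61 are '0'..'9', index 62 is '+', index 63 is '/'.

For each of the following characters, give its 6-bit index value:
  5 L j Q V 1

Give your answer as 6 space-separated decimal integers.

Answer: 57 11 35 16 21 53

Derivation:
'5': 0..9 range, 52 + ord('5') − ord('0') = 57
'L': A..Z range, ord('L') − ord('A') = 11
'j': a..z range, 26 + ord('j') − ord('a') = 35
'Q': A..Z range, ord('Q') − ord('A') = 16
'V': A..Z range, ord('V') − ord('A') = 21
'1': 0..9 range, 52 + ord('1') − ord('0') = 53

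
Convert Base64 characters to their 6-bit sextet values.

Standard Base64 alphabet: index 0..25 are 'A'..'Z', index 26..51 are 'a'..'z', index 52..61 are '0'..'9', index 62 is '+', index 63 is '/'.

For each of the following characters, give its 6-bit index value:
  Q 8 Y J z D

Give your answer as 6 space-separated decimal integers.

'Q': A..Z range, ord('Q') − ord('A') = 16
'8': 0..9 range, 52 + ord('8') − ord('0') = 60
'Y': A..Z range, ord('Y') − ord('A') = 24
'J': A..Z range, ord('J') − ord('A') = 9
'z': a..z range, 26 + ord('z') − ord('a') = 51
'D': A..Z range, ord('D') − ord('A') = 3

Answer: 16 60 24 9 51 3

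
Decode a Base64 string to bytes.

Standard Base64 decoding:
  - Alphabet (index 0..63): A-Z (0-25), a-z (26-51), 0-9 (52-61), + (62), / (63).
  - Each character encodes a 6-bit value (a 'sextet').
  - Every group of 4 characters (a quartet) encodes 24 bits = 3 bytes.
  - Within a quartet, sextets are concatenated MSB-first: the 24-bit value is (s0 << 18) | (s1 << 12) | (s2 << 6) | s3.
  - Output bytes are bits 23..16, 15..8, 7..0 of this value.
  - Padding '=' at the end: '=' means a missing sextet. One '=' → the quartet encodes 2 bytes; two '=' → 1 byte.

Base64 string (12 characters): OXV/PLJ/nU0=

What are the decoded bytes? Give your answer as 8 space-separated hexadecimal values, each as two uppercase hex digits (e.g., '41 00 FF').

Answer: 39 75 7F 3C B2 7F 9D 4D

Derivation:
After char 0 ('O'=14): chars_in_quartet=1 acc=0xE bytes_emitted=0
After char 1 ('X'=23): chars_in_quartet=2 acc=0x397 bytes_emitted=0
After char 2 ('V'=21): chars_in_quartet=3 acc=0xE5D5 bytes_emitted=0
After char 3 ('/'=63): chars_in_quartet=4 acc=0x39757F -> emit 39 75 7F, reset; bytes_emitted=3
After char 4 ('P'=15): chars_in_quartet=1 acc=0xF bytes_emitted=3
After char 5 ('L'=11): chars_in_quartet=2 acc=0x3CB bytes_emitted=3
After char 6 ('J'=9): chars_in_quartet=3 acc=0xF2C9 bytes_emitted=3
After char 7 ('/'=63): chars_in_quartet=4 acc=0x3CB27F -> emit 3C B2 7F, reset; bytes_emitted=6
After char 8 ('n'=39): chars_in_quartet=1 acc=0x27 bytes_emitted=6
After char 9 ('U'=20): chars_in_quartet=2 acc=0x9D4 bytes_emitted=6
After char 10 ('0'=52): chars_in_quartet=3 acc=0x27534 bytes_emitted=6
Padding '=': partial quartet acc=0x27534 -> emit 9D 4D; bytes_emitted=8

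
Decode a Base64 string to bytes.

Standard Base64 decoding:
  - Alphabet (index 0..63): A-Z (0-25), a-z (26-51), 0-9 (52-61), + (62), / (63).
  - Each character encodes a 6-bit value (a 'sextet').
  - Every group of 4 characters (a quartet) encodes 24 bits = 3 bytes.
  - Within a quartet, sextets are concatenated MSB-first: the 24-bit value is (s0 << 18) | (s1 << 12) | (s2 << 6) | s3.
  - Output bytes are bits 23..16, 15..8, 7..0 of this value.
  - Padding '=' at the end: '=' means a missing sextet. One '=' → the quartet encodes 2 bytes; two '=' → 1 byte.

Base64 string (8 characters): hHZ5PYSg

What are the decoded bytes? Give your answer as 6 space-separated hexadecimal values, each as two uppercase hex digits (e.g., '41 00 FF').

Answer: 84 76 79 3D 84 A0

Derivation:
After char 0 ('h'=33): chars_in_quartet=1 acc=0x21 bytes_emitted=0
After char 1 ('H'=7): chars_in_quartet=2 acc=0x847 bytes_emitted=0
After char 2 ('Z'=25): chars_in_quartet=3 acc=0x211D9 bytes_emitted=0
After char 3 ('5'=57): chars_in_quartet=4 acc=0x847679 -> emit 84 76 79, reset; bytes_emitted=3
After char 4 ('P'=15): chars_in_quartet=1 acc=0xF bytes_emitted=3
After char 5 ('Y'=24): chars_in_quartet=2 acc=0x3D8 bytes_emitted=3
After char 6 ('S'=18): chars_in_quartet=3 acc=0xF612 bytes_emitted=3
After char 7 ('g'=32): chars_in_quartet=4 acc=0x3D84A0 -> emit 3D 84 A0, reset; bytes_emitted=6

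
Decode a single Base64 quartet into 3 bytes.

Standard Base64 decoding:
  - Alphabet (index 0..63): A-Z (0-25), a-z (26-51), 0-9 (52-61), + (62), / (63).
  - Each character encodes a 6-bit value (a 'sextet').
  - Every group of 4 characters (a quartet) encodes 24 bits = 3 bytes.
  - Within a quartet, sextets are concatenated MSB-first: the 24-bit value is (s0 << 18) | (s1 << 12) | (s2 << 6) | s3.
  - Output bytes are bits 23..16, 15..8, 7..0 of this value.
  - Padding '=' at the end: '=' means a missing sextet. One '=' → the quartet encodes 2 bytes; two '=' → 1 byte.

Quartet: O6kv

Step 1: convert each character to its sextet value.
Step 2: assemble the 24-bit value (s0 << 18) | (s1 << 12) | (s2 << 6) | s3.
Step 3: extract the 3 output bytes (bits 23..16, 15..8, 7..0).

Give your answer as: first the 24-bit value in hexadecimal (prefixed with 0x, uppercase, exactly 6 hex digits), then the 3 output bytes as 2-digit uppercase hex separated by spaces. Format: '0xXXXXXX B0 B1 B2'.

Sextets: O=14, 6=58, k=36, v=47
24-bit: (14<<18) | (58<<12) | (36<<6) | 47
      = 0x380000 | 0x03A000 | 0x000900 | 0x00002F
      = 0x3BA92F
Bytes: (v>>16)&0xFF=3B, (v>>8)&0xFF=A9, v&0xFF=2F

Answer: 0x3BA92F 3B A9 2F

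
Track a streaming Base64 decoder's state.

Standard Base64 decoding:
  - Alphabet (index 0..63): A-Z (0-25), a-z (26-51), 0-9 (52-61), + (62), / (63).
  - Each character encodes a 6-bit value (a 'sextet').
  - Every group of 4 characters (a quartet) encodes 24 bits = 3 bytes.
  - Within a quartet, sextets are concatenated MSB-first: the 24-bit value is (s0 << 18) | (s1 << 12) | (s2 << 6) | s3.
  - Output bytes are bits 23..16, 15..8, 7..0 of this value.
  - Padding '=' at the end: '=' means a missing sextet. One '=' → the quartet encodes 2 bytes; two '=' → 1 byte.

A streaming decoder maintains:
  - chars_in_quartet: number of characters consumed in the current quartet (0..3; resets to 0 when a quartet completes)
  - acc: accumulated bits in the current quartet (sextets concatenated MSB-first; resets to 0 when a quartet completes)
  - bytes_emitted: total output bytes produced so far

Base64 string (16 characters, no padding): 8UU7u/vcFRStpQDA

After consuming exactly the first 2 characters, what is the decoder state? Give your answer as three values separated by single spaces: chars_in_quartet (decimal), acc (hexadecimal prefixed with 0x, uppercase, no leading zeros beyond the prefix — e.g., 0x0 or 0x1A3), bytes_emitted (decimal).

After char 0 ('8'=60): chars_in_quartet=1 acc=0x3C bytes_emitted=0
After char 1 ('U'=20): chars_in_quartet=2 acc=0xF14 bytes_emitted=0

Answer: 2 0xF14 0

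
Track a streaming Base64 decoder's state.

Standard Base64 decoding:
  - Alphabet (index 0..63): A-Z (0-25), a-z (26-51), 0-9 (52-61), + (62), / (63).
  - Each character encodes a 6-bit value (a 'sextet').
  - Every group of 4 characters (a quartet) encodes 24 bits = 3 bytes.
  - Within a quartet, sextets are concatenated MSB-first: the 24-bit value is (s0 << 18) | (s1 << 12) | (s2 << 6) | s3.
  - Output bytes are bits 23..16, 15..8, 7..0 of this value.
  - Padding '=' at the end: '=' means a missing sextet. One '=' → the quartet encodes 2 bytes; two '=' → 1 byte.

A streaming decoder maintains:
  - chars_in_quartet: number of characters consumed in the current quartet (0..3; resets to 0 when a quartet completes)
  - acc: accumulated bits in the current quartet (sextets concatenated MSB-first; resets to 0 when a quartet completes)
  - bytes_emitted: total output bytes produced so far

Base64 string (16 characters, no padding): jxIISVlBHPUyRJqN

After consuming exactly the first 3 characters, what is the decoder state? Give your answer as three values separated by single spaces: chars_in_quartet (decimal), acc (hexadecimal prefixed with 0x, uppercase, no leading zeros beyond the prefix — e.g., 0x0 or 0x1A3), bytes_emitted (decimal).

After char 0 ('j'=35): chars_in_quartet=1 acc=0x23 bytes_emitted=0
After char 1 ('x'=49): chars_in_quartet=2 acc=0x8F1 bytes_emitted=0
After char 2 ('I'=8): chars_in_quartet=3 acc=0x23C48 bytes_emitted=0

Answer: 3 0x23C48 0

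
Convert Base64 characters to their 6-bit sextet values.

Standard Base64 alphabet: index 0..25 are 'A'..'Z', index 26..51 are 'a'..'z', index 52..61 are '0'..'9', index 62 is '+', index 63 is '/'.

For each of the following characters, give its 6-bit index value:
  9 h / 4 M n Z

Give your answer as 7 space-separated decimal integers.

'9': 0..9 range, 52 + ord('9') − ord('0') = 61
'h': a..z range, 26 + ord('h') − ord('a') = 33
'/': index 63
'4': 0..9 range, 52 + ord('4') − ord('0') = 56
'M': A..Z range, ord('M') − ord('A') = 12
'n': a..z range, 26 + ord('n') − ord('a') = 39
'Z': A..Z range, ord('Z') − ord('A') = 25

Answer: 61 33 63 56 12 39 25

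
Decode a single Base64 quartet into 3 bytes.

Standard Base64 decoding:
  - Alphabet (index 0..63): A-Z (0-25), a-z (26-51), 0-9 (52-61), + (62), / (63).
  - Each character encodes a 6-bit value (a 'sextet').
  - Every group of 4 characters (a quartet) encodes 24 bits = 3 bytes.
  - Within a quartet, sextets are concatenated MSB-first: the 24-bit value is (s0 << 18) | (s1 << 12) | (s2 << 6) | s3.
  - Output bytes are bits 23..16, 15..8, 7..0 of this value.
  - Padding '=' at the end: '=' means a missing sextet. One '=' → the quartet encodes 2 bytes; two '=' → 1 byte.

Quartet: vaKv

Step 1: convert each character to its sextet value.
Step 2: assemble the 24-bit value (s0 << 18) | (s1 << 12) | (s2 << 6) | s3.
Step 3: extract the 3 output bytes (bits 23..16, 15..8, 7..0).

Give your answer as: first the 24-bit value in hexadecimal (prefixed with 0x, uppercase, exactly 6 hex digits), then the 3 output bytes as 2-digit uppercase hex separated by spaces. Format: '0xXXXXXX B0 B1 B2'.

Answer: 0xBDA2AF BD A2 AF

Derivation:
Sextets: v=47, a=26, K=10, v=47
24-bit: (47<<18) | (26<<12) | (10<<6) | 47
      = 0xBC0000 | 0x01A000 | 0x000280 | 0x00002F
      = 0xBDA2AF
Bytes: (v>>16)&0xFF=BD, (v>>8)&0xFF=A2, v&0xFF=AF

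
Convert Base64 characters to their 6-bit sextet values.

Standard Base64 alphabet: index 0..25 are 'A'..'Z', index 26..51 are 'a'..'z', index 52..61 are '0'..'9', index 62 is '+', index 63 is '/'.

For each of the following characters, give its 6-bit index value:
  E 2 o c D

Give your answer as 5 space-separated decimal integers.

'E': A..Z range, ord('E') − ord('A') = 4
'2': 0..9 range, 52 + ord('2') − ord('0') = 54
'o': a..z range, 26 + ord('o') − ord('a') = 40
'c': a..z range, 26 + ord('c') − ord('a') = 28
'D': A..Z range, ord('D') − ord('A') = 3

Answer: 4 54 40 28 3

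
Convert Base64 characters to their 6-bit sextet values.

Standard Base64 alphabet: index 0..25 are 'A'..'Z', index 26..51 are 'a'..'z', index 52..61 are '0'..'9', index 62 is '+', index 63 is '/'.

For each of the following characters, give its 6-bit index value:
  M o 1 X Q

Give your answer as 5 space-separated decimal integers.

Answer: 12 40 53 23 16

Derivation:
'M': A..Z range, ord('M') − ord('A') = 12
'o': a..z range, 26 + ord('o') − ord('a') = 40
'1': 0..9 range, 52 + ord('1') − ord('0') = 53
'X': A..Z range, ord('X') − ord('A') = 23
'Q': A..Z range, ord('Q') − ord('A') = 16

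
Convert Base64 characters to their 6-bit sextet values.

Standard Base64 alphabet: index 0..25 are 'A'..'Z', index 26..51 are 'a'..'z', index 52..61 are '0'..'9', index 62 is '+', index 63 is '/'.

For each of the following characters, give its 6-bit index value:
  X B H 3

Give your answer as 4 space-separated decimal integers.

'X': A..Z range, ord('X') − ord('A') = 23
'B': A..Z range, ord('B') − ord('A') = 1
'H': A..Z range, ord('H') − ord('A') = 7
'3': 0..9 range, 52 + ord('3') − ord('0') = 55

Answer: 23 1 7 55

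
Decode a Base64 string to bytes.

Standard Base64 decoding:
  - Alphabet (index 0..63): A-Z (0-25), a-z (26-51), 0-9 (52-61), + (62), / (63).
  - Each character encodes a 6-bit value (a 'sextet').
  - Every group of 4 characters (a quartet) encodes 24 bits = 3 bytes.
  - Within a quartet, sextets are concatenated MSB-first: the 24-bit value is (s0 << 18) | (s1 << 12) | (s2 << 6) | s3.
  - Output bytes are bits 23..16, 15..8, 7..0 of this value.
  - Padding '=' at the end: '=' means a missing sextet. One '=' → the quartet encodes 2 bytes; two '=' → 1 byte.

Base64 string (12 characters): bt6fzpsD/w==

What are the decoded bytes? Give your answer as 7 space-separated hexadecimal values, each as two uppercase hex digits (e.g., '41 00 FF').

After char 0 ('b'=27): chars_in_quartet=1 acc=0x1B bytes_emitted=0
After char 1 ('t'=45): chars_in_quartet=2 acc=0x6ED bytes_emitted=0
After char 2 ('6'=58): chars_in_quartet=3 acc=0x1BB7A bytes_emitted=0
After char 3 ('f'=31): chars_in_quartet=4 acc=0x6EDE9F -> emit 6E DE 9F, reset; bytes_emitted=3
After char 4 ('z'=51): chars_in_quartet=1 acc=0x33 bytes_emitted=3
After char 5 ('p'=41): chars_in_quartet=2 acc=0xCE9 bytes_emitted=3
After char 6 ('s'=44): chars_in_quartet=3 acc=0x33A6C bytes_emitted=3
After char 7 ('D'=3): chars_in_quartet=4 acc=0xCE9B03 -> emit CE 9B 03, reset; bytes_emitted=6
After char 8 ('/'=63): chars_in_quartet=1 acc=0x3F bytes_emitted=6
After char 9 ('w'=48): chars_in_quartet=2 acc=0xFF0 bytes_emitted=6
Padding '==': partial quartet acc=0xFF0 -> emit FF; bytes_emitted=7

Answer: 6E DE 9F CE 9B 03 FF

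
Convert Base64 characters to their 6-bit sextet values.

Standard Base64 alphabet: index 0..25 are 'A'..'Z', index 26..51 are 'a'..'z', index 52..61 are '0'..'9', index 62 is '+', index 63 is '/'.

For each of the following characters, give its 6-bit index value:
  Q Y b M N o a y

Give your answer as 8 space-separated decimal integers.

'Q': A..Z range, ord('Q') − ord('A') = 16
'Y': A..Z range, ord('Y') − ord('A') = 24
'b': a..z range, 26 + ord('b') − ord('a') = 27
'M': A..Z range, ord('M') − ord('A') = 12
'N': A..Z range, ord('N') − ord('A') = 13
'o': a..z range, 26 + ord('o') − ord('a') = 40
'a': a..z range, 26 + ord('a') − ord('a') = 26
'y': a..z range, 26 + ord('y') − ord('a') = 50

Answer: 16 24 27 12 13 40 26 50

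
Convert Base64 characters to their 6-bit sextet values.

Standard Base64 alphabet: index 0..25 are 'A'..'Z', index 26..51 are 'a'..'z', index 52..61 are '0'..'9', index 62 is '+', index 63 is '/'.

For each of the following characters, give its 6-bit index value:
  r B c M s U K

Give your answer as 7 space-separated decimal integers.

Answer: 43 1 28 12 44 20 10

Derivation:
'r': a..z range, 26 + ord('r') − ord('a') = 43
'B': A..Z range, ord('B') − ord('A') = 1
'c': a..z range, 26 + ord('c') − ord('a') = 28
'M': A..Z range, ord('M') − ord('A') = 12
's': a..z range, 26 + ord('s') − ord('a') = 44
'U': A..Z range, ord('U') − ord('A') = 20
'K': A..Z range, ord('K') − ord('A') = 10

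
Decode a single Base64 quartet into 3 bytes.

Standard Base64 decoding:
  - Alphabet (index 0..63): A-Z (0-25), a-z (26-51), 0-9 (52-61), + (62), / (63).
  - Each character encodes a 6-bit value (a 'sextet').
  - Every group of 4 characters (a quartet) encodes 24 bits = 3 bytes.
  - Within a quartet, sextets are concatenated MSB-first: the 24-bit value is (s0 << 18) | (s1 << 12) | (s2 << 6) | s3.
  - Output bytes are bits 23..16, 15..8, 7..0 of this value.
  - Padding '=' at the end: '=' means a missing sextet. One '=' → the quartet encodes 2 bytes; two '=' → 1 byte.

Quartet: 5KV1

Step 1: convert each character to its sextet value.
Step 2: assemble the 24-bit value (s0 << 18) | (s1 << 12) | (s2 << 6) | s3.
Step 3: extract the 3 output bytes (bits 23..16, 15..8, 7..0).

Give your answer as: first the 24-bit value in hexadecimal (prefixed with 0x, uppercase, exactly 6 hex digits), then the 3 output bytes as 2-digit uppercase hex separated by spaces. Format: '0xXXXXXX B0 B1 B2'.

Answer: 0xE4A575 E4 A5 75

Derivation:
Sextets: 5=57, K=10, V=21, 1=53
24-bit: (57<<18) | (10<<12) | (21<<6) | 53
      = 0xE40000 | 0x00A000 | 0x000540 | 0x000035
      = 0xE4A575
Bytes: (v>>16)&0xFF=E4, (v>>8)&0xFF=A5, v&0xFF=75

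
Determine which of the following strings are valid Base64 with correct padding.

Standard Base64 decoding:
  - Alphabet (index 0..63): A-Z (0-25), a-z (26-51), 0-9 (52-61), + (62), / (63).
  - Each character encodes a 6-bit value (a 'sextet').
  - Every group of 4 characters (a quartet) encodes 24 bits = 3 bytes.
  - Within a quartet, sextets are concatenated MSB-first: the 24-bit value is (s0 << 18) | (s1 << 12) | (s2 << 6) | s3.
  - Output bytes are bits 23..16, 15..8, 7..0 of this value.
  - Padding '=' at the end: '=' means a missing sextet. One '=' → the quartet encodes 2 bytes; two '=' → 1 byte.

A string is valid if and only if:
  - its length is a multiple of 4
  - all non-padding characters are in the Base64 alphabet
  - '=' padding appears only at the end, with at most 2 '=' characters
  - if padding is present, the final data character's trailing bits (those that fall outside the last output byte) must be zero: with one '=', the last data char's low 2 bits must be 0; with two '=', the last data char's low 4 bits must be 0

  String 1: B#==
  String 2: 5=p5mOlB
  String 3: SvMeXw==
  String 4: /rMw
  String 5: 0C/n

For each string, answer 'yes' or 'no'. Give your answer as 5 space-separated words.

Answer: no no yes yes yes

Derivation:
String 1: 'B#==' → invalid (bad char(s): ['#'])
String 2: '5=p5mOlB' → invalid (bad char(s): ['=']; '=' in middle)
String 3: 'SvMeXw==' → valid
String 4: '/rMw' → valid
String 5: '0C/n' → valid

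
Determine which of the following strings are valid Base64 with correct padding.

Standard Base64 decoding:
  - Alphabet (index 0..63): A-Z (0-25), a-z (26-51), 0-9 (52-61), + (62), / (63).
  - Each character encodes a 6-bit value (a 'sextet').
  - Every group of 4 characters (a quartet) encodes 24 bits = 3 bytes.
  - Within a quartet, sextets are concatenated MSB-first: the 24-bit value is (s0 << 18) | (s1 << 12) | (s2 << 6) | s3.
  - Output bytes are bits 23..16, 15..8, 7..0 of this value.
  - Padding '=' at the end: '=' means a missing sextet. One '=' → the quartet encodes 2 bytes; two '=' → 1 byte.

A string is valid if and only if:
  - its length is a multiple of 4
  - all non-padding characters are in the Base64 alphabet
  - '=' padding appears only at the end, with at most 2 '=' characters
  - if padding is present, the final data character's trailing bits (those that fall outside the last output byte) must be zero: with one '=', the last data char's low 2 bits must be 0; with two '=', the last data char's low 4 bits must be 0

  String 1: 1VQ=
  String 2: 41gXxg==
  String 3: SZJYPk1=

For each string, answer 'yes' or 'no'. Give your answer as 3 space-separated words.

Answer: yes yes no

Derivation:
String 1: '1VQ=' → valid
String 2: '41gXxg==' → valid
String 3: 'SZJYPk1=' → invalid (bad trailing bits)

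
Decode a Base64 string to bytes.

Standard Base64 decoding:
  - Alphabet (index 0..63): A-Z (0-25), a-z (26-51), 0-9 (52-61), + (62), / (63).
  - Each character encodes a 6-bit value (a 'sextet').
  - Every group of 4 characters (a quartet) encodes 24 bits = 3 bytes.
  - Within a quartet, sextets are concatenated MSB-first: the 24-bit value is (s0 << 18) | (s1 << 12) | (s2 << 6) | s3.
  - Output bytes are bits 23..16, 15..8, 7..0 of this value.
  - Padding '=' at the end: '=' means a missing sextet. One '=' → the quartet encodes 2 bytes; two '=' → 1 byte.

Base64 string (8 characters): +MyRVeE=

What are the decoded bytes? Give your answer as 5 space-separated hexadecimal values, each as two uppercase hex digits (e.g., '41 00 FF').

Answer: F8 CC 91 55 E1

Derivation:
After char 0 ('+'=62): chars_in_quartet=1 acc=0x3E bytes_emitted=0
After char 1 ('M'=12): chars_in_quartet=2 acc=0xF8C bytes_emitted=0
After char 2 ('y'=50): chars_in_quartet=3 acc=0x3E332 bytes_emitted=0
After char 3 ('R'=17): chars_in_quartet=4 acc=0xF8CC91 -> emit F8 CC 91, reset; bytes_emitted=3
After char 4 ('V'=21): chars_in_quartet=1 acc=0x15 bytes_emitted=3
After char 5 ('e'=30): chars_in_quartet=2 acc=0x55E bytes_emitted=3
After char 6 ('E'=4): chars_in_quartet=3 acc=0x15784 bytes_emitted=3
Padding '=': partial quartet acc=0x15784 -> emit 55 E1; bytes_emitted=5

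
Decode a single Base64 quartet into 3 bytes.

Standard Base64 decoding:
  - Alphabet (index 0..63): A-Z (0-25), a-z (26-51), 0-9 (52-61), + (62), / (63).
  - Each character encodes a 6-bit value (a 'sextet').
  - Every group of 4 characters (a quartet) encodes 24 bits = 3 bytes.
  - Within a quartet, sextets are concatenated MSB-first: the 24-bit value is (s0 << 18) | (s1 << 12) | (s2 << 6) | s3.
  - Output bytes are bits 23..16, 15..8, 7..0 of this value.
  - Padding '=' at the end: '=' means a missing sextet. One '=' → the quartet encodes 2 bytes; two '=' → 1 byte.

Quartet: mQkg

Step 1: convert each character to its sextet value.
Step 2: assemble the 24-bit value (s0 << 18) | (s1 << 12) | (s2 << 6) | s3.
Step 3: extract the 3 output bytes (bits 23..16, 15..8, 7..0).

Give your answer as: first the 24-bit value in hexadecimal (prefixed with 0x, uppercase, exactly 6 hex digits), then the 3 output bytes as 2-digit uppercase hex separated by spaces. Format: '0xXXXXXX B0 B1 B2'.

Answer: 0x990920 99 09 20

Derivation:
Sextets: m=38, Q=16, k=36, g=32
24-bit: (38<<18) | (16<<12) | (36<<6) | 32
      = 0x980000 | 0x010000 | 0x000900 | 0x000020
      = 0x990920
Bytes: (v>>16)&0xFF=99, (v>>8)&0xFF=09, v&0xFF=20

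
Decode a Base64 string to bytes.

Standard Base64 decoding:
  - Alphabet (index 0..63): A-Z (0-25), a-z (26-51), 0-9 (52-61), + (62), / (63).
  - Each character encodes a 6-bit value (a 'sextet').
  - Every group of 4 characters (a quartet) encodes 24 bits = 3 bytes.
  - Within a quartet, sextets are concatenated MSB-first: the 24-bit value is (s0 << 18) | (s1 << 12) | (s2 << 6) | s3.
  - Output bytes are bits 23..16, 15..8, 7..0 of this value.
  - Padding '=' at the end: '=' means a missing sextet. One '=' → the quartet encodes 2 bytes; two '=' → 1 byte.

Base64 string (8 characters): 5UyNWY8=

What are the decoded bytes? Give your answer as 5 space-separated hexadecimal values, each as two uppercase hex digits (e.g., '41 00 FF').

After char 0 ('5'=57): chars_in_quartet=1 acc=0x39 bytes_emitted=0
After char 1 ('U'=20): chars_in_quartet=2 acc=0xE54 bytes_emitted=0
After char 2 ('y'=50): chars_in_quartet=3 acc=0x39532 bytes_emitted=0
After char 3 ('N'=13): chars_in_quartet=4 acc=0xE54C8D -> emit E5 4C 8D, reset; bytes_emitted=3
After char 4 ('W'=22): chars_in_quartet=1 acc=0x16 bytes_emitted=3
After char 5 ('Y'=24): chars_in_quartet=2 acc=0x598 bytes_emitted=3
After char 6 ('8'=60): chars_in_quartet=3 acc=0x1663C bytes_emitted=3
Padding '=': partial quartet acc=0x1663C -> emit 59 8F; bytes_emitted=5

Answer: E5 4C 8D 59 8F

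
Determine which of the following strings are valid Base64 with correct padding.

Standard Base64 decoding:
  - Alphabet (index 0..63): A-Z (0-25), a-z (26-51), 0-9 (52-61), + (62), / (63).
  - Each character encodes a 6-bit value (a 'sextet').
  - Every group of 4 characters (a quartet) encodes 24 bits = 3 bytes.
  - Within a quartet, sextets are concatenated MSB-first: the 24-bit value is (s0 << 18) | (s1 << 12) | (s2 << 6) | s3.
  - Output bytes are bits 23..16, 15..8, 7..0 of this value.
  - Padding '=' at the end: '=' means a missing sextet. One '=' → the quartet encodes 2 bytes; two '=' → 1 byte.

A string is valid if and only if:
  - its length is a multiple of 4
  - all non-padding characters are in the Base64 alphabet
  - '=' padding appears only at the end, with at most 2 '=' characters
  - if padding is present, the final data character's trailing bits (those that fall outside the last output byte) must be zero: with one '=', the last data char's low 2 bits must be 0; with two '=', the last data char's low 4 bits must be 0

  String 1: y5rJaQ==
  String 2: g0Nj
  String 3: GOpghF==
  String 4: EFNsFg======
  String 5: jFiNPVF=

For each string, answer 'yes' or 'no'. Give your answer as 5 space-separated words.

String 1: 'y5rJaQ==' → valid
String 2: 'g0Nj' → valid
String 3: 'GOpghF==' → invalid (bad trailing bits)
String 4: 'EFNsFg======' → invalid (6 pad chars (max 2))
String 5: 'jFiNPVF=' → invalid (bad trailing bits)

Answer: yes yes no no no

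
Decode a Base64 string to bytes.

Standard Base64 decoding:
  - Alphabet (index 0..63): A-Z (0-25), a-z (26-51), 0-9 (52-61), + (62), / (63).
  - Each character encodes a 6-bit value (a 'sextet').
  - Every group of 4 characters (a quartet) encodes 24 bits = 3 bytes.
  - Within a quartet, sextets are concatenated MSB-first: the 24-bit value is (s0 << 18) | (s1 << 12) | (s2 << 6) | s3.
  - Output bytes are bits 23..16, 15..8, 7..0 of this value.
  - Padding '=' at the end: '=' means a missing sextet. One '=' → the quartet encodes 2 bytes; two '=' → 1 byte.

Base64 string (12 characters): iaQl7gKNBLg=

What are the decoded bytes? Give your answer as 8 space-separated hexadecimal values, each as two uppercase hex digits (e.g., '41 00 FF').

After char 0 ('i'=34): chars_in_quartet=1 acc=0x22 bytes_emitted=0
After char 1 ('a'=26): chars_in_quartet=2 acc=0x89A bytes_emitted=0
After char 2 ('Q'=16): chars_in_quartet=3 acc=0x22690 bytes_emitted=0
After char 3 ('l'=37): chars_in_quartet=4 acc=0x89A425 -> emit 89 A4 25, reset; bytes_emitted=3
After char 4 ('7'=59): chars_in_quartet=1 acc=0x3B bytes_emitted=3
After char 5 ('g'=32): chars_in_quartet=2 acc=0xEE0 bytes_emitted=3
After char 6 ('K'=10): chars_in_quartet=3 acc=0x3B80A bytes_emitted=3
After char 7 ('N'=13): chars_in_quartet=4 acc=0xEE028D -> emit EE 02 8D, reset; bytes_emitted=6
After char 8 ('B'=1): chars_in_quartet=1 acc=0x1 bytes_emitted=6
After char 9 ('L'=11): chars_in_quartet=2 acc=0x4B bytes_emitted=6
After char 10 ('g'=32): chars_in_quartet=3 acc=0x12E0 bytes_emitted=6
Padding '=': partial quartet acc=0x12E0 -> emit 04 B8; bytes_emitted=8

Answer: 89 A4 25 EE 02 8D 04 B8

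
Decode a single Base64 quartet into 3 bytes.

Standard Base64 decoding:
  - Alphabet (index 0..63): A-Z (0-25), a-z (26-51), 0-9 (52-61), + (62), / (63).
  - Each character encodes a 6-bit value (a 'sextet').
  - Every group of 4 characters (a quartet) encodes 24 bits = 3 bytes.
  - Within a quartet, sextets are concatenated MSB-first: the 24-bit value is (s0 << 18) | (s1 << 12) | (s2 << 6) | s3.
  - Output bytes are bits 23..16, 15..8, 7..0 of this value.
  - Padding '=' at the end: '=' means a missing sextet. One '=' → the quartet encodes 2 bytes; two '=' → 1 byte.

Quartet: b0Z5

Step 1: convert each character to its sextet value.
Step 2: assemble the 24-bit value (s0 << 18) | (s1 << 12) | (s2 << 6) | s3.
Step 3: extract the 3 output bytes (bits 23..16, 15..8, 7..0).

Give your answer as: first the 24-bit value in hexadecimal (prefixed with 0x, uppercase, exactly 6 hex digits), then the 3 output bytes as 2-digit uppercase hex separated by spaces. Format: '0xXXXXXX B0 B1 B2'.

Sextets: b=27, 0=52, Z=25, 5=57
24-bit: (27<<18) | (52<<12) | (25<<6) | 57
      = 0x6C0000 | 0x034000 | 0x000640 | 0x000039
      = 0x6F4679
Bytes: (v>>16)&0xFF=6F, (v>>8)&0xFF=46, v&0xFF=79

Answer: 0x6F4679 6F 46 79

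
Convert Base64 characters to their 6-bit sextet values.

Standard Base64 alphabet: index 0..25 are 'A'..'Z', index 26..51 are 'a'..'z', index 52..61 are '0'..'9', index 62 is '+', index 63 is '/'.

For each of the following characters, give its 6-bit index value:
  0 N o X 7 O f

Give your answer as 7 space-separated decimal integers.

'0': 0..9 range, 52 + ord('0') − ord('0') = 52
'N': A..Z range, ord('N') − ord('A') = 13
'o': a..z range, 26 + ord('o') − ord('a') = 40
'X': A..Z range, ord('X') − ord('A') = 23
'7': 0..9 range, 52 + ord('7') − ord('0') = 59
'O': A..Z range, ord('O') − ord('A') = 14
'f': a..z range, 26 + ord('f') − ord('a') = 31

Answer: 52 13 40 23 59 14 31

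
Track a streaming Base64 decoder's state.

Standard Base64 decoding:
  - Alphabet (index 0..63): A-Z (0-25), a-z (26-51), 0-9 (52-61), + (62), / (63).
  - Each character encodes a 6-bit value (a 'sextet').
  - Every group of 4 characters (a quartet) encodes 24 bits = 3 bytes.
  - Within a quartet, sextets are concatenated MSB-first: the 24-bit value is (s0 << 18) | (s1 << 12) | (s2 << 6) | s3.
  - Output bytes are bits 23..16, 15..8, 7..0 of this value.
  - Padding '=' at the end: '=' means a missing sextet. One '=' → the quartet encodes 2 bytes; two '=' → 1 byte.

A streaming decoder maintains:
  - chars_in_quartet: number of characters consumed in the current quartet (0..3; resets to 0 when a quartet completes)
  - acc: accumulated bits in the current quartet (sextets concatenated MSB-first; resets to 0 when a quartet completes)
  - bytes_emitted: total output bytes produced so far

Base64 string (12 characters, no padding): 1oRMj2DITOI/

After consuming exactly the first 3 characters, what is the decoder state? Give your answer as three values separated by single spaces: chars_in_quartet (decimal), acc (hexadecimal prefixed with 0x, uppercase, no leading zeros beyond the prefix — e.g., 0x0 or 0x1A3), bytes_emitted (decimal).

After char 0 ('1'=53): chars_in_quartet=1 acc=0x35 bytes_emitted=0
After char 1 ('o'=40): chars_in_quartet=2 acc=0xD68 bytes_emitted=0
After char 2 ('R'=17): chars_in_quartet=3 acc=0x35A11 bytes_emitted=0

Answer: 3 0x35A11 0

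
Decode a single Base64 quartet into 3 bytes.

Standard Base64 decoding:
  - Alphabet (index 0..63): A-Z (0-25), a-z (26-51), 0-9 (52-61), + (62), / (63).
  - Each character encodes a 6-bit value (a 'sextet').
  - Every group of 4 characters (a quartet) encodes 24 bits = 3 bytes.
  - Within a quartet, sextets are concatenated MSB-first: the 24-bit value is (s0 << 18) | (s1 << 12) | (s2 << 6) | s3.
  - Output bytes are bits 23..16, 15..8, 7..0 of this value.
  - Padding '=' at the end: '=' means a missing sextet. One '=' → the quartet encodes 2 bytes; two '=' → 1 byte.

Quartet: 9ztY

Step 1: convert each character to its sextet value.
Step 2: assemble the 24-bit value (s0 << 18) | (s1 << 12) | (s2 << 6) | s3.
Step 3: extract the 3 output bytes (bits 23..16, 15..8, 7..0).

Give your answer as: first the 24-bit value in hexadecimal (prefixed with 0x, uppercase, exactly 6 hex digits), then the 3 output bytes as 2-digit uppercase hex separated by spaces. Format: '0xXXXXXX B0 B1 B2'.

Sextets: 9=61, z=51, t=45, Y=24
24-bit: (61<<18) | (51<<12) | (45<<6) | 24
      = 0xF40000 | 0x033000 | 0x000B40 | 0x000018
      = 0xF73B58
Bytes: (v>>16)&0xFF=F7, (v>>8)&0xFF=3B, v&0xFF=58

Answer: 0xF73B58 F7 3B 58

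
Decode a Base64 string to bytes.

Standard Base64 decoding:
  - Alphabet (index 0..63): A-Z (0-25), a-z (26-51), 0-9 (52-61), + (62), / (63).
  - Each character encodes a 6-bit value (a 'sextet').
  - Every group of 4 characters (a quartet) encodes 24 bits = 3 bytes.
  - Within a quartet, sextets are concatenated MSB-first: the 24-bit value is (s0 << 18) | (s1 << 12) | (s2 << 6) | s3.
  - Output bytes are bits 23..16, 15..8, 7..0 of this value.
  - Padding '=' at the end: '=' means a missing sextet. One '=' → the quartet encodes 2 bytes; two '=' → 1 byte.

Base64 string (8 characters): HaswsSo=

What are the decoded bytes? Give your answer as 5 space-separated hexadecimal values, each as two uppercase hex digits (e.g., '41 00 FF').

Answer: 1D AB 30 B1 2A

Derivation:
After char 0 ('H'=7): chars_in_quartet=1 acc=0x7 bytes_emitted=0
After char 1 ('a'=26): chars_in_quartet=2 acc=0x1DA bytes_emitted=0
After char 2 ('s'=44): chars_in_quartet=3 acc=0x76AC bytes_emitted=0
After char 3 ('w'=48): chars_in_quartet=4 acc=0x1DAB30 -> emit 1D AB 30, reset; bytes_emitted=3
After char 4 ('s'=44): chars_in_quartet=1 acc=0x2C bytes_emitted=3
After char 5 ('S'=18): chars_in_quartet=2 acc=0xB12 bytes_emitted=3
After char 6 ('o'=40): chars_in_quartet=3 acc=0x2C4A8 bytes_emitted=3
Padding '=': partial quartet acc=0x2C4A8 -> emit B1 2A; bytes_emitted=5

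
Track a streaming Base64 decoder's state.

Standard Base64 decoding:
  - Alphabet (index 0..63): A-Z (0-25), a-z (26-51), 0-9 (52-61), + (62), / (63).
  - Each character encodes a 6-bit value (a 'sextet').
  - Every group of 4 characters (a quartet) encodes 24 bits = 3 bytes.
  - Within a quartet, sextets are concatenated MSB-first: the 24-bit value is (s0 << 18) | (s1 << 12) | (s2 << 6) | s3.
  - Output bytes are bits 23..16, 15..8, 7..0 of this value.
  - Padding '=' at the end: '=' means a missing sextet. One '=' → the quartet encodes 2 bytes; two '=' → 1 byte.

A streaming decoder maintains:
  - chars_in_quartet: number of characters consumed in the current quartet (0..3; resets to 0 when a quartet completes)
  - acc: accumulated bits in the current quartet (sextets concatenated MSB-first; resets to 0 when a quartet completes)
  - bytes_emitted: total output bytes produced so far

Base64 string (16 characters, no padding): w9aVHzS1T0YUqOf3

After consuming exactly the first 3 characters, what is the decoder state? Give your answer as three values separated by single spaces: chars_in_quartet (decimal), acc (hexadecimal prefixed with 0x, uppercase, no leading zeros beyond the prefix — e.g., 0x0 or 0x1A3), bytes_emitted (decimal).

After char 0 ('w'=48): chars_in_quartet=1 acc=0x30 bytes_emitted=0
After char 1 ('9'=61): chars_in_quartet=2 acc=0xC3D bytes_emitted=0
After char 2 ('a'=26): chars_in_quartet=3 acc=0x30F5A bytes_emitted=0

Answer: 3 0x30F5A 0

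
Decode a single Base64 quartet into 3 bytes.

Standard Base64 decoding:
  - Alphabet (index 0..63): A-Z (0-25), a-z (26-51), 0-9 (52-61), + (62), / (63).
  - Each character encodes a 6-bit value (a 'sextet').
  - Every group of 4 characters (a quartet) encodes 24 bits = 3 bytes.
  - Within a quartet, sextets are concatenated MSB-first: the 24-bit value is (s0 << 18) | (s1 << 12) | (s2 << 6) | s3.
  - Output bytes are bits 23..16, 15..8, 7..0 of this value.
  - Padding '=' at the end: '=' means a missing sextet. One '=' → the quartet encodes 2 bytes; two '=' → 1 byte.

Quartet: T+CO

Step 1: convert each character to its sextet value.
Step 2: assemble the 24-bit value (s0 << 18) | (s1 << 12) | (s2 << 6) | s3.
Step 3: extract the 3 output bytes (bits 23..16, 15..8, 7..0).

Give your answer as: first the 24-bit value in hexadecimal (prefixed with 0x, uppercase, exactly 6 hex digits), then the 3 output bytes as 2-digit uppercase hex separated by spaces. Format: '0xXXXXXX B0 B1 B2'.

Sextets: T=19, +=62, C=2, O=14
24-bit: (19<<18) | (62<<12) | (2<<6) | 14
      = 0x4C0000 | 0x03E000 | 0x000080 | 0x00000E
      = 0x4FE08E
Bytes: (v>>16)&0xFF=4F, (v>>8)&0xFF=E0, v&0xFF=8E

Answer: 0x4FE08E 4F E0 8E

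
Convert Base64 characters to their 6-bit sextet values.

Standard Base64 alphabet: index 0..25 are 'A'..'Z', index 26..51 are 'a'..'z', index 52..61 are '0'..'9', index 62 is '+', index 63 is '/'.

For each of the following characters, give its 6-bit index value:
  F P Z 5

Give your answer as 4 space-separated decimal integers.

Answer: 5 15 25 57

Derivation:
'F': A..Z range, ord('F') − ord('A') = 5
'P': A..Z range, ord('P') − ord('A') = 15
'Z': A..Z range, ord('Z') − ord('A') = 25
'5': 0..9 range, 52 + ord('5') − ord('0') = 57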